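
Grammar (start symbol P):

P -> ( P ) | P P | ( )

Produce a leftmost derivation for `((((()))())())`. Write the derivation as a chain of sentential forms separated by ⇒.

P ⇒ (P) ⇒ (PP) ⇒ ((P)P) ⇒ ((PP)P) ⇒ (((P)P)P) ⇒ ((((P))P)P) ⇒ ((((()))P)P) ⇒ ((((()))())P) ⇒ ((((()))())())

P ⇒ (P)   [P -> ( P )]
(P) ⇒ (PP)   [P -> P P]
(PP) ⇒ ((P)P)   [P -> ( P )]
((P)P) ⇒ ((PP)P)   [P -> P P]
((PP)P) ⇒ (((P)P)P)   [P -> ( P )]
(((P)P)P) ⇒ ((((P))P)P)   [P -> ( P )]
((((P))P)P) ⇒ ((((()))P)P)   [P -> ( )]
((((()))P)P) ⇒ ((((()))())P)   [P -> ( )]
((((()))())P) ⇒ ((((()))())())   [P -> ( )]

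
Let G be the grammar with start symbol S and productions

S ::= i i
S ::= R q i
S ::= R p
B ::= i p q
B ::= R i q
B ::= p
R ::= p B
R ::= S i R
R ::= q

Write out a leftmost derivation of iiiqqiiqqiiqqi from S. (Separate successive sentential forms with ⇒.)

S ⇒ Rqi   [S ::= R q i]
Rqi ⇒ SiRqi   [R ::= S i R]
SiRqi ⇒ iiiRqi   [S ::= i i]
iiiRqi ⇒ iiiSiRqi   [R ::= S i R]
iiiSiRqi ⇒ iiiRqiiRqi   [S ::= R q i]
iiiRqiiRqi ⇒ iiiSiRqiiRqi   [R ::= S i R]
iiiSiRqiiRqi ⇒ iiiRqiiRqiiRqi   [S ::= R q i]
iiiRqiiRqiiRqi ⇒ iiiqqiiRqiiRqi   [R ::= q]
iiiqqiiRqiiRqi ⇒ iiiqqiiqqiiRqi   [R ::= q]
iiiqqiiqqiiRqi ⇒ iiiqqiiqqiiqqi   [R ::= q]

S ⇒ Rqi ⇒ SiRqi ⇒ iiiRqi ⇒ iiiSiRqi ⇒ iiiRqiiRqi ⇒ iiiSiRqiiRqi ⇒ iiiRqiiRqiiRqi ⇒ iiiqqiiRqiiRqi ⇒ iiiqqiiqqiiRqi ⇒ iiiqqiiqqiiqqi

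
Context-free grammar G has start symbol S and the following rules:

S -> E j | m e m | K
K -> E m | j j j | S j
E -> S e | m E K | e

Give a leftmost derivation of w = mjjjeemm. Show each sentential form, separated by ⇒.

S ⇒ K   [S -> K]
K ⇒ Em   [K -> E m]
Em ⇒ mEKm   [E -> m E K]
mEKm ⇒ mSeKm   [E -> S e]
mSeKm ⇒ mKeKm   [S -> K]
mKeKm ⇒ mjjjeKm   [K -> j j j]
mjjjeKm ⇒ mjjjeEmm   [K -> E m]
mjjjeEmm ⇒ mjjjeemm   [E -> e]

S ⇒ K ⇒ Em ⇒ mEKm ⇒ mSeKm ⇒ mKeKm ⇒ mjjjeKm ⇒ mjjjeEmm ⇒ mjjjeemm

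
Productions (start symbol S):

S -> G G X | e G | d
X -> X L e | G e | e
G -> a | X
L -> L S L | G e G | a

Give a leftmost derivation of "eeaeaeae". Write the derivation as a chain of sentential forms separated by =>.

S=>eG=>eX=>eXLe=>eXLeLe=>eXLeLeLe=>eeLeLeLe=>eeaeLeLe=>eeaeaeLe=>eeaeaeae

S => eG   [S -> e G]
eG => eX   [G -> X]
eX => eXLe   [X -> X L e]
eXLe => eXLeLe   [X -> X L e]
eXLeLe => eXLeLeLe   [X -> X L e]
eXLeLeLe => eeLeLeLe   [X -> e]
eeLeLeLe => eeaeLeLe   [L -> a]
eeaeLeLe => eeaeaeLe   [L -> a]
eeaeaeLe => eeaeaeae   [L -> a]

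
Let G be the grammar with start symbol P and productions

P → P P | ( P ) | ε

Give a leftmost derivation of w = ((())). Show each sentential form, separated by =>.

P => (P)   [P → ( P )]
(P) => ((P))   [P → ( P )]
((P)) => (((P)))   [P → ( P )]
(((P))) => ((()))   [P → ε]

P => (P) => ((P)) => (((P))) => ((()))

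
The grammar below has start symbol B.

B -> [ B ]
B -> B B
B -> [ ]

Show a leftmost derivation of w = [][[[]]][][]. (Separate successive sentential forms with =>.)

B => BB => BBB => []BB => []BBB => [][B]BB => [][[B]]BB => [][[[]]]BB => [][[[]]][]B => [][[[]]][][]

B => BB   [B -> B B]
BB => BBB   [B -> B B]
BBB => []BB   [B -> [ ]]
[]BB => []BBB   [B -> B B]
[]BBB => [][B]BB   [B -> [ B ]]
[][B]BB => [][[B]]BB   [B -> [ B ]]
[][[B]]BB => [][[[]]]BB   [B -> [ ]]
[][[[]]]BB => [][[[]]][]B   [B -> [ ]]
[][[[]]][]B => [][[[]]][][]   [B -> [ ]]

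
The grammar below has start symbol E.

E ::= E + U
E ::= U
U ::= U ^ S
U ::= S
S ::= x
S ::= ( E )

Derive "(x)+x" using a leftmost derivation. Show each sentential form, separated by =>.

E => E+U   [E ::= E + U]
E+U => U+U   [E ::= U]
U+U => S+U   [U ::= S]
S+U => (E)+U   [S ::= ( E )]
(E)+U => (U)+U   [E ::= U]
(U)+U => (S)+U   [U ::= S]
(S)+U => (x)+U   [S ::= x]
(x)+U => (x)+S   [U ::= S]
(x)+S => (x)+x   [S ::= x]

E => E+U => U+U => S+U => (E)+U => (U)+U => (S)+U => (x)+U => (x)+S => (x)+x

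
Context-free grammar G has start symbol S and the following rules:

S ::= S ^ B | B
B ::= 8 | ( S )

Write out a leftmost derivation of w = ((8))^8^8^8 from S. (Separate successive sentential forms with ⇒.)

S ⇒ S^B ⇒ S^B^B ⇒ S^B^B^B ⇒ B^B^B^B ⇒ (S)^B^B^B ⇒ (B)^B^B^B ⇒ ((S))^B^B^B ⇒ ((B))^B^B^B ⇒ ((8))^B^B^B ⇒ ((8))^8^B^B ⇒ ((8))^8^8^B ⇒ ((8))^8^8^8

S ⇒ S^B   [S ::= S ^ B]
S^B ⇒ S^B^B   [S ::= S ^ B]
S^B^B ⇒ S^B^B^B   [S ::= S ^ B]
S^B^B^B ⇒ B^B^B^B   [S ::= B]
B^B^B^B ⇒ (S)^B^B^B   [B ::= ( S )]
(S)^B^B^B ⇒ (B)^B^B^B   [S ::= B]
(B)^B^B^B ⇒ ((S))^B^B^B   [B ::= ( S )]
((S))^B^B^B ⇒ ((B))^B^B^B   [S ::= B]
((B))^B^B^B ⇒ ((8))^B^B^B   [B ::= 8]
((8))^B^B^B ⇒ ((8))^8^B^B   [B ::= 8]
((8))^8^B^B ⇒ ((8))^8^8^B   [B ::= 8]
((8))^8^8^B ⇒ ((8))^8^8^8   [B ::= 8]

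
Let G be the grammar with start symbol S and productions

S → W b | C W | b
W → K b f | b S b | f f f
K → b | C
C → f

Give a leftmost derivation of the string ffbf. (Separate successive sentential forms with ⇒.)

S ⇒ CW ⇒ fW ⇒ fKbf ⇒ fCbf ⇒ ffbf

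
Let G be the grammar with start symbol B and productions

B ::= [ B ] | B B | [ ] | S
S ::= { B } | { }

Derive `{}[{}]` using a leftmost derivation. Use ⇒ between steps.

B ⇒ BB ⇒ SB ⇒ {}B ⇒ {}[B] ⇒ {}[S] ⇒ {}[{}]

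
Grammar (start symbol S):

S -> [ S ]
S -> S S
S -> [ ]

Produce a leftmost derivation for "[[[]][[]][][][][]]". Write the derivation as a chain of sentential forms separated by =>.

S=>[S]=>[SS]=>[SSS]=>[SSSS]=>[[S]SSS]=>[[[]]SSS]=>[[[]]SSSS]=>[[[]]SSSSS]=>[[[]][S]SSSS]=>[[[]][[]]SSSS]=>[[[]][[]][]SSS]=>[[[]][[]][][]SS]=>[[[]][[]][][][]S]=>[[[]][[]][][][][]]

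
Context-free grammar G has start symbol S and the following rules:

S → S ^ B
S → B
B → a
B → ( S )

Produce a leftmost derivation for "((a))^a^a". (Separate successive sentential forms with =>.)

S => S^B => S^B^B => B^B^B => (S)^B^B => (B)^B^B => ((S))^B^B => ((B))^B^B => ((a))^B^B => ((a))^a^B => ((a))^a^a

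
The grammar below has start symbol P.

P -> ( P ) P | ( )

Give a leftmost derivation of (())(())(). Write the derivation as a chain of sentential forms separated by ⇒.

P⇒(P)P⇒(())P⇒(())(P)P⇒(())(())P⇒(())(())()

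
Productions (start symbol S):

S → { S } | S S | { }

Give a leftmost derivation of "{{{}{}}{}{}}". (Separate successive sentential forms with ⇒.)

S⇒{S}⇒{SS}⇒{SSS}⇒{{S}SS}⇒{{SS}SS}⇒{{{}S}SS}⇒{{{}{}}SS}⇒{{{}{}}{}S}⇒{{{}{}}{}{}}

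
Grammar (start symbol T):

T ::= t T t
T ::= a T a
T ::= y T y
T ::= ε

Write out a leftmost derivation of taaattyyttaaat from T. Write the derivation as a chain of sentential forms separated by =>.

T => tTt   [T ::= t T t]
tTt => taTat   [T ::= a T a]
taTat => taaTaat   [T ::= a T a]
taaTaat => taaaTaaat   [T ::= a T a]
taaaTaaat => taaatTtaaat   [T ::= t T t]
taaatTtaaat => taaattTttaaat   [T ::= t T t]
taaattTttaaat => taaattyTyttaaat   [T ::= y T y]
taaattyTyttaaat => taaattyyttaaat   [T ::= ε]

T=>tTt=>taTat=>taaTaat=>taaaTaaat=>taaatTtaaat=>taaattTttaaat=>taaattyTyttaaat=>taaattyyttaaat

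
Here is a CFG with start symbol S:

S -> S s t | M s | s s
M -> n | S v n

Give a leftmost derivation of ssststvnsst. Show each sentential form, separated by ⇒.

S ⇒ Sst   [S -> S s t]
Sst ⇒ Msst   [S -> M s]
Msst ⇒ Svnsst   [M -> S v n]
Svnsst ⇒ Sstvnsst   [S -> S s t]
Sstvnsst ⇒ Sststvnsst   [S -> S s t]
Sststvnsst ⇒ ssststvnsst   [S -> s s]

S ⇒ Sst ⇒ Msst ⇒ Svnsst ⇒ Sstvnsst ⇒ Sststvnsst ⇒ ssststvnsst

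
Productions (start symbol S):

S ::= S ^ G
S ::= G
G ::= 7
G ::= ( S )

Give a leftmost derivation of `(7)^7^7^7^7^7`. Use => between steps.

S=>S^G=>S^G^G=>S^G^G^G=>S^G^G^G^G=>S^G^G^G^G^G=>G^G^G^G^G^G=>(S)^G^G^G^G^G=>(G)^G^G^G^G^G=>(7)^G^G^G^G^G=>(7)^7^G^G^G^G=>(7)^7^7^G^G^G=>(7)^7^7^7^G^G=>(7)^7^7^7^7^G=>(7)^7^7^7^7^7

S => S^G   [S ::= S ^ G]
S^G => S^G^G   [S ::= S ^ G]
S^G^G => S^G^G^G   [S ::= S ^ G]
S^G^G^G => S^G^G^G^G   [S ::= S ^ G]
S^G^G^G^G => S^G^G^G^G^G   [S ::= S ^ G]
S^G^G^G^G^G => G^G^G^G^G^G   [S ::= G]
G^G^G^G^G^G => (S)^G^G^G^G^G   [G ::= ( S )]
(S)^G^G^G^G^G => (G)^G^G^G^G^G   [S ::= G]
(G)^G^G^G^G^G => (7)^G^G^G^G^G   [G ::= 7]
(7)^G^G^G^G^G => (7)^7^G^G^G^G   [G ::= 7]
(7)^7^G^G^G^G => (7)^7^7^G^G^G   [G ::= 7]
(7)^7^7^G^G^G => (7)^7^7^7^G^G   [G ::= 7]
(7)^7^7^7^G^G => (7)^7^7^7^7^G   [G ::= 7]
(7)^7^7^7^7^G => (7)^7^7^7^7^7   [G ::= 7]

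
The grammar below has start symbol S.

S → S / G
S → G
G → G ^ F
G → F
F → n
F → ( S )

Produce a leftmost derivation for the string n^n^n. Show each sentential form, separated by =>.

S => G => G^F => G^F^F => F^F^F => n^F^F => n^n^F => n^n^n

S => G   [S → G]
G => G^F   [G → G ^ F]
G^F => G^F^F   [G → G ^ F]
G^F^F => F^F^F   [G → F]
F^F^F => n^F^F   [F → n]
n^F^F => n^n^F   [F → n]
n^n^F => n^n^n   [F → n]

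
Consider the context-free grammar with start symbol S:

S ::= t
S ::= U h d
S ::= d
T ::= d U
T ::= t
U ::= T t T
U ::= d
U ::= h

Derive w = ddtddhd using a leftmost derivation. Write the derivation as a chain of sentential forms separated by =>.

S => Uhd => TtThd => dUtThd => ddtThd => ddtdUhd => ddtddhd

S => Uhd   [S ::= U h d]
Uhd => TtThd   [U ::= T t T]
TtThd => dUtThd   [T ::= d U]
dUtThd => ddtThd   [U ::= d]
ddtThd => ddtdUhd   [T ::= d U]
ddtdUhd => ddtddhd   [U ::= d]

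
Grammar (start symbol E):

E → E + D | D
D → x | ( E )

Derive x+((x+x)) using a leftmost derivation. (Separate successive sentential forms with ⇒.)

E ⇒ E+D   [E → E + D]
E+D ⇒ D+D   [E → D]
D+D ⇒ x+D   [D → x]
x+D ⇒ x+(E)   [D → ( E )]
x+(E) ⇒ x+(D)   [E → D]
x+(D) ⇒ x+((E))   [D → ( E )]
x+((E)) ⇒ x+((E+D))   [E → E + D]
x+((E+D)) ⇒ x+((D+D))   [E → D]
x+((D+D)) ⇒ x+((x+D))   [D → x]
x+((x+D)) ⇒ x+((x+x))   [D → x]

E⇒E+D⇒D+D⇒x+D⇒x+(E)⇒x+(D)⇒x+((E))⇒x+((E+D))⇒x+((D+D))⇒x+((x+D))⇒x+((x+x))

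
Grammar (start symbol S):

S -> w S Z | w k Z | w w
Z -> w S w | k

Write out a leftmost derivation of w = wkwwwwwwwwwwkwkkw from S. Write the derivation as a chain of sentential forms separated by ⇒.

S⇒wkZ⇒wkwSw⇒wkwwSZw⇒wkwwwSZZw⇒wkwwwwSZZZw⇒wkwwwwwwZZZw⇒wkwwwwwwwSwZZw⇒wkwwwwwwwwSZwZZw⇒wkwwwwwwwwwwZwZZw⇒wkwwwwwwwwwwkwZZw⇒wkwwwwwwwwwwkwkZw⇒wkwwwwwwwwwwkwkkw

S ⇒ wkZ   [S -> w k Z]
wkZ ⇒ wkwSw   [Z -> w S w]
wkwSw ⇒ wkwwSZw   [S -> w S Z]
wkwwSZw ⇒ wkwwwSZZw   [S -> w S Z]
wkwwwSZZw ⇒ wkwwwwSZZZw   [S -> w S Z]
wkwwwwSZZZw ⇒ wkwwwwwwZZZw   [S -> w w]
wkwwwwwwZZZw ⇒ wkwwwwwwwSwZZw   [Z -> w S w]
wkwwwwwwwSwZZw ⇒ wkwwwwwwwwSZwZZw   [S -> w S Z]
wkwwwwwwwwSZwZZw ⇒ wkwwwwwwwwwwZwZZw   [S -> w w]
wkwwwwwwwwwwZwZZw ⇒ wkwwwwwwwwwwkwZZw   [Z -> k]
wkwwwwwwwwwwkwZZw ⇒ wkwwwwwwwwwwkwkZw   [Z -> k]
wkwwwwwwwwwwkwkZw ⇒ wkwwwwwwwwwwkwkkw   [Z -> k]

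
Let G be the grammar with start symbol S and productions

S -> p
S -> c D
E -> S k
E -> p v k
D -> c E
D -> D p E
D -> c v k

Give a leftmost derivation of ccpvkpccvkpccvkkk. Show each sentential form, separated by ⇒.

S ⇒ cD   [S -> c D]
cD ⇒ cDpE   [D -> D p E]
cDpE ⇒ ccEpE   [D -> c E]
ccEpE ⇒ ccpvkpE   [E -> p v k]
ccpvkpE ⇒ ccpvkpSk   [E -> S k]
ccpvkpSk ⇒ ccpvkpcDk   [S -> c D]
ccpvkpcDk ⇒ ccpvkpcDpEk   [D -> D p E]
ccpvkpcDpEk ⇒ ccpvkpccvkpEk   [D -> c v k]
ccpvkpccvkpEk ⇒ ccpvkpccvkpSkk   [E -> S k]
ccpvkpccvkpSkk ⇒ ccpvkpccvkpcDkk   [S -> c D]
ccpvkpccvkpcDkk ⇒ ccpvkpccvkpccvkkk   [D -> c v k]

S⇒cD⇒cDpE⇒ccEpE⇒ccpvkpE⇒ccpvkpSk⇒ccpvkpcDk⇒ccpvkpcDpEk⇒ccpvkpccvkpEk⇒ccpvkpccvkpSkk⇒ccpvkpccvkpcDkk⇒ccpvkpccvkpccvkkk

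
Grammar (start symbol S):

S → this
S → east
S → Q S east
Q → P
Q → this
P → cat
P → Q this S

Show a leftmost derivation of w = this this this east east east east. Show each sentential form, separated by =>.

S => Q S east   [S → Q S east]
Q S east => this S east   [Q → this]
this S east => this Q S east east   [S → Q S east]
this Q S east east => this this S east east   [Q → this]
this this S east east => this this Q S east east east   [S → Q S east]
this this Q S east east east => this this this S east east east   [Q → this]
this this this S east east east => this this this east east east east   [S → east]

S => Q S east => this S east => this Q S east east => this this S east east => this this Q S east east east => this this this S east east east => this this this east east east east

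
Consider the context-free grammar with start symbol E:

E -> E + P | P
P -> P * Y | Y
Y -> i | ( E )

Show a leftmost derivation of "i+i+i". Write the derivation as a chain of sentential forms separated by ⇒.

E ⇒ E+P ⇒ E+P+P ⇒ P+P+P ⇒ Y+P+P ⇒ i+P+P ⇒ i+Y+P ⇒ i+i+P ⇒ i+i+Y ⇒ i+i+i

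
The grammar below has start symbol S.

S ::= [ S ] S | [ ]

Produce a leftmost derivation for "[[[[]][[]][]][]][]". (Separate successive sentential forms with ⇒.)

S ⇒ [S]S ⇒ [[S]S]S ⇒ [[[S]S]S]S ⇒ [[[[]]S]S]S ⇒ [[[[]][S]S]S]S ⇒ [[[[]][[]]S]S]S ⇒ [[[[]][[]][]]S]S ⇒ [[[[]][[]][]][]]S ⇒ [[[[]][[]][]][]][]

S ⇒ [S]S   [S ::= [ S ] S]
[S]S ⇒ [[S]S]S   [S ::= [ S ] S]
[[S]S]S ⇒ [[[S]S]S]S   [S ::= [ S ] S]
[[[S]S]S]S ⇒ [[[[]]S]S]S   [S ::= [ ]]
[[[[]]S]S]S ⇒ [[[[]][S]S]S]S   [S ::= [ S ] S]
[[[[]][S]S]S]S ⇒ [[[[]][[]]S]S]S   [S ::= [ ]]
[[[[]][[]]S]S]S ⇒ [[[[]][[]][]]S]S   [S ::= [ ]]
[[[[]][[]][]]S]S ⇒ [[[[]][[]][]][]]S   [S ::= [ ]]
[[[[]][[]][]][]]S ⇒ [[[[]][[]][]][]][]   [S ::= [ ]]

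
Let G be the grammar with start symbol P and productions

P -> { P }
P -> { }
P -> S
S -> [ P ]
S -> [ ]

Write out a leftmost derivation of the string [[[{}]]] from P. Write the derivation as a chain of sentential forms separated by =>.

P => S   [P -> S]
S => [P]   [S -> [ P ]]
[P] => [S]   [P -> S]
[S] => [[P]]   [S -> [ P ]]
[[P]] => [[S]]   [P -> S]
[[S]] => [[[P]]]   [S -> [ P ]]
[[[P]]] => [[[{}]]]   [P -> { }]

P => S => [P] => [S] => [[P]] => [[S]] => [[[P]]] => [[[{}]]]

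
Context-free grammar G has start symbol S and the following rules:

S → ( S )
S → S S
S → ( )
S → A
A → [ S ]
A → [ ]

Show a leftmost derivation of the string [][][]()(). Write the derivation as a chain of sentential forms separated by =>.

S=>SS=>SSS=>SSSS=>SSSSS=>ASSSS=>[]SSSS=>[]ASSS=>[][]SSS=>[][]ASS=>[][][]SS=>[][][]()S=>[][][]()()

S => SS   [S → S S]
SS => SSS   [S → S S]
SSS => SSSS   [S → S S]
SSSS => SSSSS   [S → S S]
SSSSS => ASSSS   [S → A]
ASSSS => []SSSS   [A → [ ]]
[]SSSS => []ASSS   [S → A]
[]ASSS => [][]SSS   [A → [ ]]
[][]SSS => [][]ASS   [S → A]
[][]ASS => [][][]SS   [A → [ ]]
[][][]SS => [][][]()S   [S → ( )]
[][][]()S => [][][]()()   [S → ( )]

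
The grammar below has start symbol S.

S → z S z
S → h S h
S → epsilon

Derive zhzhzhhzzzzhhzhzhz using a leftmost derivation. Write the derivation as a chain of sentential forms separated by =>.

S=>zSz=>zhShz=>zhzSzhz=>zhzhShzhz=>zhzhzSzhzhz=>zhzhzhShzhzhz=>zhzhzhhShhzhzhz=>zhzhzhhzSzhhzhzhz=>zhzhzhhzzSzzhhzhzhz=>zhzhzhhzzzzhhzhzhz

S => zSz   [S → z S z]
zSz => zhShz   [S → h S h]
zhShz => zhzSzhz   [S → z S z]
zhzSzhz => zhzhShzhz   [S → h S h]
zhzhShzhz => zhzhzSzhzhz   [S → z S z]
zhzhzSzhzhz => zhzhzhShzhzhz   [S → h S h]
zhzhzhShzhzhz => zhzhzhhShhzhzhz   [S → h S h]
zhzhzhhShhzhzhz => zhzhzhhzSzhhzhzhz   [S → z S z]
zhzhzhhzSzhhzhzhz => zhzhzhhzzSzzhhzhzhz   [S → z S z]
zhzhzhhzzSzzhhzhzhz => zhzhzhhzzzzhhzhzhz   [S → epsilon]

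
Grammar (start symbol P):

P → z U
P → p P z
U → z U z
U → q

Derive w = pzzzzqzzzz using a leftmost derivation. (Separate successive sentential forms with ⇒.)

P ⇒ pPz   [P → p P z]
pPz ⇒ pzUz   [P → z U]
pzUz ⇒ pzzUzz   [U → z U z]
pzzUzz ⇒ pzzzUzzz   [U → z U z]
pzzzUzzz ⇒ pzzzzUzzzz   [U → z U z]
pzzzzUzzzz ⇒ pzzzzqzzzz   [U → q]

P ⇒ pPz ⇒ pzUz ⇒ pzzUzz ⇒ pzzzUzzz ⇒ pzzzzUzzzz ⇒ pzzzzqzzzz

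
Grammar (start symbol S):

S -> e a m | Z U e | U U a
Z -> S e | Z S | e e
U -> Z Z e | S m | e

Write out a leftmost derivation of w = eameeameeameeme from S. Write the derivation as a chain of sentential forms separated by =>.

S => ZUe   [S -> Z U e]
ZUe => SeUe   [Z -> S e]
SeUe => eameUe   [S -> e a m]
eameUe => eameSme   [U -> S m]
eameSme => eameZUeme   [S -> Z U e]
eameZUeme => eameZSUeme   [Z -> Z S]
eameZSUeme => eameSeSUeme   [Z -> S e]
eameSeSUeme => eameeameSUeme   [S -> e a m]
eameeameSUeme => eameeameeamUeme   [S -> e a m]
eameeameeamUeme => eameeameeameeme   [U -> e]

S => ZUe => SeUe => eameUe => eameSme => eameZUeme => eameZSUeme => eameSeSUeme => eameeameSUeme => eameeameeamUeme => eameeameeameeme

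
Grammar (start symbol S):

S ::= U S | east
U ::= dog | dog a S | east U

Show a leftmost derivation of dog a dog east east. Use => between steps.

S => U S => dog a S S => dog a U S S => dog a dog S S => dog a dog east S => dog a dog east east

S => U S   [S ::= U S]
U S => dog a S S   [U ::= dog a S]
dog a S S => dog a U S S   [S ::= U S]
dog a U S S => dog a dog S S   [U ::= dog]
dog a dog S S => dog a dog east S   [S ::= east]
dog a dog east S => dog a dog east east   [S ::= east]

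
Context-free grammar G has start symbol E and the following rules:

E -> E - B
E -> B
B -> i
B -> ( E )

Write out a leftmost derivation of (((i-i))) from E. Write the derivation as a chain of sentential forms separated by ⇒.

E ⇒ B ⇒ (E) ⇒ (B) ⇒ ((E)) ⇒ ((B)) ⇒ (((E))) ⇒ (((E-B))) ⇒ (((B-B))) ⇒ (((i-B))) ⇒ (((i-i)))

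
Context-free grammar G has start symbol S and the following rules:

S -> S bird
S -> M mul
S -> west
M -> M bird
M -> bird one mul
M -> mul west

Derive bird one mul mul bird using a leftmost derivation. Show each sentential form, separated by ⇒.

S ⇒ S bird   [S -> S bird]
S bird ⇒ M mul bird   [S -> M mul]
M mul bird ⇒ bird one mul mul bird   [M -> bird one mul]

S ⇒ S bird ⇒ M mul bird ⇒ bird one mul mul bird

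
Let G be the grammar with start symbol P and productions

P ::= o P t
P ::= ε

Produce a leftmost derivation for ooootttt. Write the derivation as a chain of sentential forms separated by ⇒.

P ⇒ oPt ⇒ ooPtt ⇒ oooPttt ⇒ ooooPtttt ⇒ ooootttt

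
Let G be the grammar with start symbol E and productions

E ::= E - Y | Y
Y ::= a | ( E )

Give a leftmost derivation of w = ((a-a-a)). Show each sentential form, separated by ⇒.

E⇒Y⇒(E)⇒(Y)⇒((E))⇒((E-Y))⇒((E-Y-Y))⇒((Y-Y-Y))⇒((a-Y-Y))⇒((a-a-Y))⇒((a-a-a))

E ⇒ Y   [E ::= Y]
Y ⇒ (E)   [Y ::= ( E )]
(E) ⇒ (Y)   [E ::= Y]
(Y) ⇒ ((E))   [Y ::= ( E )]
((E)) ⇒ ((E-Y))   [E ::= E - Y]
((E-Y)) ⇒ ((E-Y-Y))   [E ::= E - Y]
((E-Y-Y)) ⇒ ((Y-Y-Y))   [E ::= Y]
((Y-Y-Y)) ⇒ ((a-Y-Y))   [Y ::= a]
((a-Y-Y)) ⇒ ((a-a-Y))   [Y ::= a]
((a-a-Y)) ⇒ ((a-a-a))   [Y ::= a]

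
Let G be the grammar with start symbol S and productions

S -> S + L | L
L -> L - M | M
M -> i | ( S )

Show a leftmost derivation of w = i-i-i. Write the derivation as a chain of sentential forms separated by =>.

S => L   [S -> L]
L => L-M   [L -> L - M]
L-M => L-M-M   [L -> L - M]
L-M-M => M-M-M   [L -> M]
M-M-M => i-M-M   [M -> i]
i-M-M => i-i-M   [M -> i]
i-i-M => i-i-i   [M -> i]

S => L => L-M => L-M-M => M-M-M => i-M-M => i-i-M => i-i-i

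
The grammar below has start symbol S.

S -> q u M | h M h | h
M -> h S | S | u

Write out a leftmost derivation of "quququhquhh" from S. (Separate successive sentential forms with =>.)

S => quM   [S -> q u M]
quM => quS   [M -> S]
quS => ququM   [S -> q u M]
ququM => ququS   [M -> S]
ququS => quququM   [S -> q u M]
quququM => quququhS   [M -> h S]
quququhS => quququhquM   [S -> q u M]
quququhquM => quququhquhS   [M -> h S]
quququhquhS => quququhquhh   [S -> h]

S => quM => quS => ququM => ququS => quququM => quququhS => quququhquM => quququhquhS => quququhquhh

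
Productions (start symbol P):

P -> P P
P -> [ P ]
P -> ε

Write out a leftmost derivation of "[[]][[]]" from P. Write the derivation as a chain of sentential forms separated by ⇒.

P ⇒ PP   [P -> P P]
PP ⇒ PPP   [P -> P P]
PPP ⇒ [P]PP   [P -> [ P ]]
[P]PP ⇒ [[P]]PP   [P -> [ P ]]
[[P]]PP ⇒ [[]]PP   [P -> ε]
[[]]PP ⇒ [[]][P]P   [P -> [ P ]]
[[]][P]P ⇒ [[]][[P]]P   [P -> [ P ]]
[[]][[P]]P ⇒ [[]][[]]P   [P -> ε]
[[]][[]]P ⇒ [[]][[]]   [P -> ε]

P ⇒ PP ⇒ PPP ⇒ [P]PP ⇒ [[P]]PP ⇒ [[]]PP ⇒ [[]][P]P ⇒ [[]][[P]]P ⇒ [[]][[]]P ⇒ [[]][[]]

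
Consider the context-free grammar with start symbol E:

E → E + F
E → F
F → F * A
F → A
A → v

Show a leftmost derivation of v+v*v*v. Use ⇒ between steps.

E ⇒ E+F ⇒ F+F ⇒ A+F ⇒ v+F ⇒ v+F*A ⇒ v+F*A*A ⇒ v+A*A*A ⇒ v+v*A*A ⇒ v+v*v*A ⇒ v+v*v*v

E ⇒ E+F   [E → E + F]
E+F ⇒ F+F   [E → F]
F+F ⇒ A+F   [F → A]
A+F ⇒ v+F   [A → v]
v+F ⇒ v+F*A   [F → F * A]
v+F*A ⇒ v+F*A*A   [F → F * A]
v+F*A*A ⇒ v+A*A*A   [F → A]
v+A*A*A ⇒ v+v*A*A   [A → v]
v+v*A*A ⇒ v+v*v*A   [A → v]
v+v*v*A ⇒ v+v*v*v   [A → v]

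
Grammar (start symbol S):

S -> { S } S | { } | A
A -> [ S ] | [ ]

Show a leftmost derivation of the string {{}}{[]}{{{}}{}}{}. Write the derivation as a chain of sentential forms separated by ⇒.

S⇒{S}S⇒{{}}S⇒{{}}{S}S⇒{{}}{A}S⇒{{}}{[]}S⇒{{}}{[]}{S}S⇒{{}}{[]}{{S}S}S⇒{{}}{[]}{{{}}S}S⇒{{}}{[]}{{{}}{}}S⇒{{}}{[]}{{{}}{}}{}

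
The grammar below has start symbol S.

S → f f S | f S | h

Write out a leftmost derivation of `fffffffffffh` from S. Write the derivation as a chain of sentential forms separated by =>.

S=>fS=>fffS=>fffffS=>fffffffS=>fffffffffS=>fffffffffffS=>fffffffffffh

S => fS   [S → f S]
fS => fffS   [S → f f S]
fffS => fffffS   [S → f f S]
fffffS => fffffffS   [S → f f S]
fffffffS => fffffffffS   [S → f f S]
fffffffffS => fffffffffffS   [S → f f S]
fffffffffffS => fffffffffffh   [S → h]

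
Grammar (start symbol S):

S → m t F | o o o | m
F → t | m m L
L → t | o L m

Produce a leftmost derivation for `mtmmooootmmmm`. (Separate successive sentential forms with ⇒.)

S ⇒ mtF   [S → m t F]
mtF ⇒ mtmmL   [F → m m L]
mtmmL ⇒ mtmmoLm   [L → o L m]
mtmmoLm ⇒ mtmmooLmm   [L → o L m]
mtmmooLmm ⇒ mtmmoooLmmm   [L → o L m]
mtmmoooLmmm ⇒ mtmmooooLmmmm   [L → o L m]
mtmmooooLmmmm ⇒ mtmmooootmmmm   [L → t]

S ⇒ mtF ⇒ mtmmL ⇒ mtmmoLm ⇒ mtmmooLmm ⇒ mtmmoooLmmm ⇒ mtmmooooLmmmm ⇒ mtmmooootmmmm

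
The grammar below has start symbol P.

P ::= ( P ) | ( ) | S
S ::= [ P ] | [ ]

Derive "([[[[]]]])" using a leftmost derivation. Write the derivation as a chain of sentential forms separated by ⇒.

P ⇒ (P)   [P ::= ( P )]
(P) ⇒ (S)   [P ::= S]
(S) ⇒ ([P])   [S ::= [ P ]]
([P]) ⇒ ([S])   [P ::= S]
([S]) ⇒ ([[P]])   [S ::= [ P ]]
([[P]]) ⇒ ([[S]])   [P ::= S]
([[S]]) ⇒ ([[[P]]])   [S ::= [ P ]]
([[[P]]]) ⇒ ([[[S]]])   [P ::= S]
([[[S]]]) ⇒ ([[[[]]]])   [S ::= [ ]]

P ⇒ (P) ⇒ (S) ⇒ ([P]) ⇒ ([S]) ⇒ ([[P]]) ⇒ ([[S]]) ⇒ ([[[P]]]) ⇒ ([[[S]]]) ⇒ ([[[[]]]])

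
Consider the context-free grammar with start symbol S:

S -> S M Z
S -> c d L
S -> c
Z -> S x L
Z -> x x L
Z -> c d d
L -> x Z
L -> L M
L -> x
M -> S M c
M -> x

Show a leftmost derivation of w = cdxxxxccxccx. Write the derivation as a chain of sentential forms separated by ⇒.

S ⇒ cdL   [S -> c d L]
cdL ⇒ cdLM   [L -> L M]
cdLM ⇒ cdxZM   [L -> x Z]
cdxZM ⇒ cdxxxLM   [Z -> x x L]
cdxxxLM ⇒ cdxxxLMM   [L -> L M]
cdxxxLMM ⇒ cdxxxxMM   [L -> x]
cdxxxxMM ⇒ cdxxxxSMcM   [M -> S M c]
cdxxxxSMcM ⇒ cdxxxxcMcM   [S -> c]
cdxxxxcMcM ⇒ cdxxxxcSMccM   [M -> S M c]
cdxxxxcSMccM ⇒ cdxxxxccMccM   [S -> c]
cdxxxxccMccM ⇒ cdxxxxccxccM   [M -> x]
cdxxxxccxccM ⇒ cdxxxxccxccx   [M -> x]

S⇒cdL⇒cdLM⇒cdxZM⇒cdxxxLM⇒cdxxxLMM⇒cdxxxxMM⇒cdxxxxSMcM⇒cdxxxxcMcM⇒cdxxxxcSMccM⇒cdxxxxccMccM⇒cdxxxxccxccM⇒cdxxxxccxccx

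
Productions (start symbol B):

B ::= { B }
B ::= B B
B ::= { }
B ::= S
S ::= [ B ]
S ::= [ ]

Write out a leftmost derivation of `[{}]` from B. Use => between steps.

B => S => [B] => [{}]

B => S   [B ::= S]
S => [B]   [S ::= [ B ]]
[B] => [{}]   [B ::= { }]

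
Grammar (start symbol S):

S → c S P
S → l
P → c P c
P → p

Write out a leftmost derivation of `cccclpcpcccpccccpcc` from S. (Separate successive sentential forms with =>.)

S => cSP => ccSPP => cccSPPP => ccccSPPPP => cccclPPPP => cccclpPPP => cccclpcPcPP => cccclpcpcPP => cccclpcpccPcP => cccclpcpcccPccP => cccclpcpcccpccP => cccclpcpcccpcccPc => cccclpcpcccpccccPcc => cccclpcpcccpccccpcc

S => cSP   [S → c S P]
cSP => ccSPP   [S → c S P]
ccSPP => cccSPPP   [S → c S P]
cccSPPP => ccccSPPPP   [S → c S P]
ccccSPPPP => cccclPPPP   [S → l]
cccclPPPP => cccclpPPP   [P → p]
cccclpPPP => cccclpcPcPP   [P → c P c]
cccclpcPcPP => cccclpcpcPP   [P → p]
cccclpcpcPP => cccclpcpccPcP   [P → c P c]
cccclpcpccPcP => cccclpcpcccPccP   [P → c P c]
cccclpcpcccPccP => cccclpcpcccpccP   [P → p]
cccclpcpcccpccP => cccclpcpcccpcccPc   [P → c P c]
cccclpcpcccpcccPc => cccclpcpcccpccccPcc   [P → c P c]
cccclpcpcccpccccPcc => cccclpcpcccpccccpcc   [P → p]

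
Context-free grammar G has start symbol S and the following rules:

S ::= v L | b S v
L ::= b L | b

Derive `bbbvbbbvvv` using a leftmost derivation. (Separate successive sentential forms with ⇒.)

S ⇒ bSv   [S ::= b S v]
bSv ⇒ bbSvv   [S ::= b S v]
bbSvv ⇒ bbbSvvv   [S ::= b S v]
bbbSvvv ⇒ bbbvLvvv   [S ::= v L]
bbbvLvvv ⇒ bbbvbLvvv   [L ::= b L]
bbbvbLvvv ⇒ bbbvbbLvvv   [L ::= b L]
bbbvbbLvvv ⇒ bbbvbbbvvv   [L ::= b]

S⇒bSv⇒bbSvv⇒bbbSvvv⇒bbbvLvvv⇒bbbvbLvvv⇒bbbvbbLvvv⇒bbbvbbbvvv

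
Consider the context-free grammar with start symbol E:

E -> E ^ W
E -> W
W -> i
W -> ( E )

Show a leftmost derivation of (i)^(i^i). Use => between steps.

E => E^W => W^W => (E)^W => (W)^W => (i)^W => (i)^(E) => (i)^(E^W) => (i)^(W^W) => (i)^(i^W) => (i)^(i^i)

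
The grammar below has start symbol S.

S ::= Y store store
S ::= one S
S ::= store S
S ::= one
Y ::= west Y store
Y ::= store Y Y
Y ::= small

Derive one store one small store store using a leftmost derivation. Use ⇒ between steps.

S ⇒ one S ⇒ one store S ⇒ one store one S ⇒ one store one Y store store ⇒ one store one small store store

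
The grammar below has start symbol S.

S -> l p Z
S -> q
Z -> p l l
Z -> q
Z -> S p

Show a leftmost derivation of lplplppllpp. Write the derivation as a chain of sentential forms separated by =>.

S=>lpZ=>lpSp=>lplpZp=>lplpSpp=>lplplpZpp=>lplplppllpp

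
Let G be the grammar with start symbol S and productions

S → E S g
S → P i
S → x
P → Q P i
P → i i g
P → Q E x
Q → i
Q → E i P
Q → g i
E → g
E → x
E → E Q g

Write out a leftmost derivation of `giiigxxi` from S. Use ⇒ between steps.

S⇒Pi⇒QExi⇒EiPExi⇒giPExi⇒giiigExi⇒giiigxxi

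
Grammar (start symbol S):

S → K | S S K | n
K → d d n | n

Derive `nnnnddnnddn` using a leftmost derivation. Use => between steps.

S => SSK   [S → S S K]
SSK => SSKSK   [S → S S K]
SSKSK => SSKSKSK   [S → S S K]
SSKSKSK => nSKSKSK   [S → n]
nSKSKSK => nnKSKSK   [S → n]
nnKSKSK => nnnSKSK   [K → n]
nnnSKSK => nnnnKSK   [S → n]
nnnnKSK => nnnnddnSK   [K → d d n]
nnnnddnSK => nnnnddnnK   [S → n]
nnnnddnnK => nnnnddnnddn   [K → d d n]

S => SSK => SSKSK => SSKSKSK => nSKSKSK => nnKSKSK => nnnSKSK => nnnnKSK => nnnnddnSK => nnnnddnnK => nnnnddnnddn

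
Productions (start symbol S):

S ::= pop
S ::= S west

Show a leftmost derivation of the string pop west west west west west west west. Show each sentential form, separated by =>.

S => S west   [S ::= S west]
S west => S west west   [S ::= S west]
S west west => S west west west   [S ::= S west]
S west west west => S west west west west   [S ::= S west]
S west west west west => S west west west west west   [S ::= S west]
S west west west west west => S west west west west west west   [S ::= S west]
S west west west west west west => S west west west west west west west   [S ::= S west]
S west west west west west west west => pop west west west west west west west   [S ::= pop]

S => S west => S west west => S west west west => S west west west west => S west west west west west => S west west west west west west => S west west west west west west west => pop west west west west west west west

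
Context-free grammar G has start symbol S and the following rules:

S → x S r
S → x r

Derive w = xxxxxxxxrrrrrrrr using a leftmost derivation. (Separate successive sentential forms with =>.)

S => xSr => xxSrr => xxxSrrr => xxxxSrrrr => xxxxxSrrrrr => xxxxxxSrrrrrr => xxxxxxxSrrrrrrr => xxxxxxxxrrrrrrrr

S => xSr   [S → x S r]
xSr => xxSrr   [S → x S r]
xxSrr => xxxSrrr   [S → x S r]
xxxSrrr => xxxxSrrrr   [S → x S r]
xxxxSrrrr => xxxxxSrrrrr   [S → x S r]
xxxxxSrrrrr => xxxxxxSrrrrrr   [S → x S r]
xxxxxxSrrrrrr => xxxxxxxSrrrrrrr   [S → x S r]
xxxxxxxSrrrrrrr => xxxxxxxxrrrrrrrr   [S → x r]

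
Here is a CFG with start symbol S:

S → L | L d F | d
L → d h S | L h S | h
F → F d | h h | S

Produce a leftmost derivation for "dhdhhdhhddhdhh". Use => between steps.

S => LdF => dhSdF => dhLdFdF => dhdhSdFdF => dhdhLdFdF => dhdhhdFdF => dhdhhdFddF => dhdhhdhhddF => dhdhhdhhddS => dhdhhdhhddLdF => dhdhhdhhddhdF => dhdhhdhhddhdhh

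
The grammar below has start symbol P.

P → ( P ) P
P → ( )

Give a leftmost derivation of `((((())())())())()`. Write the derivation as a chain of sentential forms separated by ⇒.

P ⇒ (P)P ⇒ ((P)P)P ⇒ (((P)P)P)P ⇒ ((((P)P)P)P)P ⇒ ((((())P)P)P)P ⇒ ((((())())P)P)P ⇒ ((((())())())P)P ⇒ ((((())())())())P ⇒ ((((())())())())()

P ⇒ (P)P   [P → ( P ) P]
(P)P ⇒ ((P)P)P   [P → ( P ) P]
((P)P)P ⇒ (((P)P)P)P   [P → ( P ) P]
(((P)P)P)P ⇒ ((((P)P)P)P)P   [P → ( P ) P]
((((P)P)P)P)P ⇒ ((((())P)P)P)P   [P → ( )]
((((())P)P)P)P ⇒ ((((())())P)P)P   [P → ( )]
((((())())P)P)P ⇒ ((((())())())P)P   [P → ( )]
((((())())())P)P ⇒ ((((())())())())P   [P → ( )]
((((())())())())P ⇒ ((((())())())())()   [P → ( )]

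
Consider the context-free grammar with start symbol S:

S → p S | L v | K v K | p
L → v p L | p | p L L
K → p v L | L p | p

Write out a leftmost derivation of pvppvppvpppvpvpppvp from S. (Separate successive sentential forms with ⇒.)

S ⇒ KvK ⇒ pvLvK ⇒ pvpLLvK ⇒ pvppLLLvK ⇒ pvppvpLLLvK ⇒ pvppvppLLvK ⇒ pvppvppvpLLvK ⇒ pvppvppvppLvK ⇒ pvppvppvpppLLvK ⇒ pvppvppvpppvpLLvK ⇒ pvppvppvpppvpvpLLvK ⇒ pvppvppvpppvpvppLvK ⇒ pvppvppvpppvpvpppvK ⇒ pvppvppvpppvpvpppvp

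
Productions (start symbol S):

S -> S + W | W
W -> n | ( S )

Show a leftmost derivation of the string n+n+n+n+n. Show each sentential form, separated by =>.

S=>S+W=>S+W+W=>S+W+W+W=>S+W+W+W+W=>W+W+W+W+W=>n+W+W+W+W=>n+n+W+W+W=>n+n+n+W+W=>n+n+n+n+W=>n+n+n+n+n

S => S+W   [S -> S + W]
S+W => S+W+W   [S -> S + W]
S+W+W => S+W+W+W   [S -> S + W]
S+W+W+W => S+W+W+W+W   [S -> S + W]
S+W+W+W+W => W+W+W+W+W   [S -> W]
W+W+W+W+W => n+W+W+W+W   [W -> n]
n+W+W+W+W => n+n+W+W+W   [W -> n]
n+n+W+W+W => n+n+n+W+W   [W -> n]
n+n+n+W+W => n+n+n+n+W   [W -> n]
n+n+n+n+W => n+n+n+n+n   [W -> n]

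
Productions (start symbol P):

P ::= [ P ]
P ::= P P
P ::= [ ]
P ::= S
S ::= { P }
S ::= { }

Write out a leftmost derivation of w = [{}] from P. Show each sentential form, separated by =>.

P => [P]   [P ::= [ P ]]
[P] => [S]   [P ::= S]
[S] => [{}]   [S ::= { }]

P=>[P]=>[S]=>[{}]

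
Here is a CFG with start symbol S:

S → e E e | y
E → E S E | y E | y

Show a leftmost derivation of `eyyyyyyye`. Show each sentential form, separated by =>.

S => eEe   [S → e E e]
eEe => eyEe   [E → y E]
eyEe => eyyEe   [E → y E]
eyyEe => eyyyEe   [E → y E]
eyyyEe => eyyyyEe   [E → y E]
eyyyyEe => eyyyyESEe   [E → E S E]
eyyyyESEe => eyyyyySEe   [E → y]
eyyyyySEe => eyyyyyyEe   [S → y]
eyyyyyyEe => eyyyyyyye   [E → y]

S => eEe => eyEe => eyyEe => eyyyEe => eyyyyEe => eyyyyESEe => eyyyyySEe => eyyyyyyEe => eyyyyyyye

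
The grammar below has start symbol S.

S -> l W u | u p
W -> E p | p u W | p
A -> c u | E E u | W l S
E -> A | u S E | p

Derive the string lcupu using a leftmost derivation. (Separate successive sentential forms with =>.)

S => lWu   [S -> l W u]
lWu => lEpu   [W -> E p]
lEpu => lApu   [E -> A]
lApu => lcupu   [A -> c u]

S => lWu => lEpu => lApu => lcupu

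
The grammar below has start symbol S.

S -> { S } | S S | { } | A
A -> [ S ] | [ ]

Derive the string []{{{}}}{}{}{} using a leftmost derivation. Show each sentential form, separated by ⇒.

S⇒SS⇒SSS⇒ASS⇒[]SS⇒[]SSS⇒[]SSSS⇒[]{S}SSS⇒[]{{S}}SSS⇒[]{{{}}}SSS⇒[]{{{}}}{}SS⇒[]{{{}}}{}{}S⇒[]{{{}}}{}{}{}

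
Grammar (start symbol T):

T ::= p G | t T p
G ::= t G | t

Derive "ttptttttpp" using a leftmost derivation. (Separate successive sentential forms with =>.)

T => tTp   [T ::= t T p]
tTp => ttTpp   [T ::= t T p]
ttTpp => ttpGpp   [T ::= p G]
ttpGpp => ttptGpp   [G ::= t G]
ttptGpp => ttpttGpp   [G ::= t G]
ttpttGpp => ttptttGpp   [G ::= t G]
ttptttGpp => ttpttttGpp   [G ::= t G]
ttpttttGpp => ttptttttpp   [G ::= t]

T => tTp => ttTpp => ttpGpp => ttptGpp => ttpttGpp => ttptttGpp => ttpttttGpp => ttptttttpp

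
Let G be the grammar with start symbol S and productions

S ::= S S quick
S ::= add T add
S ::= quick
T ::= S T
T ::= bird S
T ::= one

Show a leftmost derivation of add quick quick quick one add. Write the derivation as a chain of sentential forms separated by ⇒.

S ⇒ add T add ⇒ add S T add ⇒ add S S quick T add ⇒ add quick S quick T add ⇒ add quick quick quick T add ⇒ add quick quick quick one add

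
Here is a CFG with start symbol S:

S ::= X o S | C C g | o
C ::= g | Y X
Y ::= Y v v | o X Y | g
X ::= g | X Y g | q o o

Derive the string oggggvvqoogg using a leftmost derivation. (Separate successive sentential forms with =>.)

S => CCg   [S ::= C C g]
CCg => YXCg   [C ::= Y X]
YXCg => YvvXCg   [Y ::= Y v v]
YvvXCg => oXYvvXCg   [Y ::= o X Y]
oXYvvXCg => oXYgYvvXCg   [X ::= X Y g]
oXYgYvvXCg => ogYgYvvXCg   [X ::= g]
ogYgYvvXCg => ogggYvvXCg   [Y ::= g]
ogggYvvXCg => oggggvvXCg   [Y ::= g]
oggggvvXCg => oggggvvqooCg   [X ::= q o o]
oggggvvqooCg => oggggvvqoogg   [C ::= g]

S => CCg => YXCg => YvvXCg => oXYvvXCg => oXYgYvvXCg => ogYgYvvXCg => ogggYvvXCg => oggggvvXCg => oggggvvqooCg => oggggvvqoogg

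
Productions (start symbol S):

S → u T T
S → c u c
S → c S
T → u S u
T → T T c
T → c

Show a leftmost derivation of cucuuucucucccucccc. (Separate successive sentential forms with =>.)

S => cS   [S → c S]
cS => cuTT   [S → u T T]
cuTT => cucT   [T → c]
cucT => cucTTc   [T → T T c]
cucTTc => cucTTcTc   [T → T T c]
cucTTcTc => cucuSuTcTc   [T → u S u]
cucuSuTcTc => cucuuTTuTcTc   [S → u T T]
cucuuTTuTcTc => cucuuTTcTuTcTc   [T → T T c]
cucuuTTcTuTcTc => cucuuuSuTcTuTcTc   [T → u S u]
cucuuuSuTcTuTcTc => cucuuucucuTcTuTcTc   [S → c u c]
cucuuucucuTcTuTcTc => cucuuucucuccTuTcTc   [T → c]
cucuuucucuccTuTcTc => cucuuucucucccuTcTc   [T → c]
cucuuucucucccuTcTc => cucuuucucucccuccTc   [T → c]
cucuuucucucccuccTc => cucuuucucucccucccc   [T → c]

S=>cS=>cuTT=>cucT=>cucTTc=>cucTTcTc=>cucuSuTcTc=>cucuuTTuTcTc=>cucuuTTcTuTcTc=>cucuuuSuTcTuTcTc=>cucuuucucuTcTuTcTc=>cucuuucucuccTuTcTc=>cucuuucucucccuTcTc=>cucuuucucucccuccTc=>cucuuucucucccucccc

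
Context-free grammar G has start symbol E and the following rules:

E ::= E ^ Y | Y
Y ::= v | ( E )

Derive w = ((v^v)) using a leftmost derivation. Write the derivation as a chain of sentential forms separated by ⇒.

E ⇒ Y   [E ::= Y]
Y ⇒ (E)   [Y ::= ( E )]
(E) ⇒ (Y)   [E ::= Y]
(Y) ⇒ ((E))   [Y ::= ( E )]
((E)) ⇒ ((E^Y))   [E ::= E ^ Y]
((E^Y)) ⇒ ((Y^Y))   [E ::= Y]
((Y^Y)) ⇒ ((v^Y))   [Y ::= v]
((v^Y)) ⇒ ((v^v))   [Y ::= v]

E ⇒ Y ⇒ (E) ⇒ (Y) ⇒ ((E)) ⇒ ((E^Y)) ⇒ ((Y^Y)) ⇒ ((v^Y)) ⇒ ((v^v))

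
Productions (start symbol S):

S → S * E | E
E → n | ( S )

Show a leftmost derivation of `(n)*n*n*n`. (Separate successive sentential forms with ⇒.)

S ⇒ S*E ⇒ S*E*E ⇒ S*E*E*E ⇒ E*E*E*E ⇒ (S)*E*E*E ⇒ (E)*E*E*E ⇒ (n)*E*E*E ⇒ (n)*n*E*E ⇒ (n)*n*n*E ⇒ (n)*n*n*n

S ⇒ S*E   [S → S * E]
S*E ⇒ S*E*E   [S → S * E]
S*E*E ⇒ S*E*E*E   [S → S * E]
S*E*E*E ⇒ E*E*E*E   [S → E]
E*E*E*E ⇒ (S)*E*E*E   [E → ( S )]
(S)*E*E*E ⇒ (E)*E*E*E   [S → E]
(E)*E*E*E ⇒ (n)*E*E*E   [E → n]
(n)*E*E*E ⇒ (n)*n*E*E   [E → n]
(n)*n*E*E ⇒ (n)*n*n*E   [E → n]
(n)*n*n*E ⇒ (n)*n*n*n   [E → n]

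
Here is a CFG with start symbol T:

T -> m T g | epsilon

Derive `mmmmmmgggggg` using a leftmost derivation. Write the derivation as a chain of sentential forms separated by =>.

T => mTg => mmTgg => mmmTggg => mmmmTgggg => mmmmmTggggg => mmmmmmTgggggg => mmmmmmgggggg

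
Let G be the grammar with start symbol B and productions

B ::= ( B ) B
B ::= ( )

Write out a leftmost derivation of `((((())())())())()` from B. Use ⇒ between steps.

B⇒(B)B⇒((B)B)B⇒(((B)B)B)B⇒((((B)B)B)B)B⇒((((())B)B)B)B⇒((((())())B)B)B⇒((((())())())B)B⇒((((())())())())B⇒((((())())())())()

B ⇒ (B)B   [B ::= ( B ) B]
(B)B ⇒ ((B)B)B   [B ::= ( B ) B]
((B)B)B ⇒ (((B)B)B)B   [B ::= ( B ) B]
(((B)B)B)B ⇒ ((((B)B)B)B)B   [B ::= ( B ) B]
((((B)B)B)B)B ⇒ ((((())B)B)B)B   [B ::= ( )]
((((())B)B)B)B ⇒ ((((())())B)B)B   [B ::= ( )]
((((())())B)B)B ⇒ ((((())())())B)B   [B ::= ( )]
((((())())())B)B ⇒ ((((())())())())B   [B ::= ( )]
((((())())())())B ⇒ ((((())())())())()   [B ::= ( )]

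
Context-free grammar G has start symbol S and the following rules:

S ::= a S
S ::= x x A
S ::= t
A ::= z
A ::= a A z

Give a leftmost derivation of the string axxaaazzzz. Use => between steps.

S => aS   [S ::= a S]
aS => axxA   [S ::= x x A]
axxA => axxaAz   [A ::= a A z]
axxaAz => axxaaAzz   [A ::= a A z]
axxaaAzz => axxaaaAzzz   [A ::= a A z]
axxaaaAzzz => axxaaazzzz   [A ::= z]

S=>aS=>axxA=>axxaAz=>axxaaAzz=>axxaaaAzzz=>axxaaazzzz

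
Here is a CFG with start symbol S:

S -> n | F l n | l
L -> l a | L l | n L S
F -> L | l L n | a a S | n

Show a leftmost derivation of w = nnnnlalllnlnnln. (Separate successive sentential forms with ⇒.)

S ⇒ Fln ⇒ Lln ⇒ nLSln ⇒ nnLSSln ⇒ nnLlSSln ⇒ nnnLSlSSln ⇒ nnnnLSSlSSln ⇒ nnnnLlSSlSSln ⇒ nnnnLllSSlSSln ⇒ nnnnlallSSlSSln ⇒ nnnnlalllSlSSln ⇒ nnnnlalllnlSSln ⇒ nnnnlalllnlnSln ⇒ nnnnlalllnlnnln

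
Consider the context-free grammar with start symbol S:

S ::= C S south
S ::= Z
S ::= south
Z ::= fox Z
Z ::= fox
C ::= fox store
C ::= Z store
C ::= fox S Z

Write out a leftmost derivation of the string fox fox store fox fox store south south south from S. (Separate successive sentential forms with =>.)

S => C S south => Z store S south => fox Z store S south => fox fox store S south => fox fox store C S south south => fox fox store Z store S south south => fox fox store fox Z store S south south => fox fox store fox fox store S south south => fox fox store fox fox store south south south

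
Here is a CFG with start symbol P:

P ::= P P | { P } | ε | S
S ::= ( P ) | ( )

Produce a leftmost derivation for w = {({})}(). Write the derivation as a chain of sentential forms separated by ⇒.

P ⇒ PP ⇒ {P}P ⇒ {S}P ⇒ {(P)}P ⇒ {(PP)}P ⇒ {({P}P)}P ⇒ {({}P)}P ⇒ {({})}P ⇒ {({})}S ⇒ {({})}()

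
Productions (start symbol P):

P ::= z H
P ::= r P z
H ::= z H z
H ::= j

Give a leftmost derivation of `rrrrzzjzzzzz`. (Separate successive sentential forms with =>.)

P => rPz   [P ::= r P z]
rPz => rrPzz   [P ::= r P z]
rrPzz => rrrPzzz   [P ::= r P z]
rrrPzzz => rrrrPzzzz   [P ::= r P z]
rrrrPzzzz => rrrrzHzzzz   [P ::= z H]
rrrrzHzzzz => rrrrzzHzzzzz   [H ::= z H z]
rrrrzzHzzzzz => rrrrzzjzzzzz   [H ::= j]

P => rPz => rrPzz => rrrPzzz => rrrrPzzzz => rrrrzHzzzz => rrrrzzHzzzzz => rrrrzzjzzzzz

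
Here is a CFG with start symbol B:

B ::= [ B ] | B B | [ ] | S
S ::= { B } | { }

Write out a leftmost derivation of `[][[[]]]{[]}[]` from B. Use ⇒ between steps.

B ⇒ BB   [B ::= B B]
BB ⇒ []B   [B ::= [ ]]
[]B ⇒ []BB   [B ::= B B]
[]BB ⇒ [][B]B   [B ::= [ B ]]
[][B]B ⇒ [][[B]]B   [B ::= [ B ]]
[][[B]]B ⇒ [][[[]]]B   [B ::= [ ]]
[][[[]]]B ⇒ [][[[]]]BB   [B ::= B B]
[][[[]]]BB ⇒ [][[[]]]SB   [B ::= S]
[][[[]]]SB ⇒ [][[[]]]{B}B   [S ::= { B }]
[][[[]]]{B}B ⇒ [][[[]]]{[]}B   [B ::= [ ]]
[][[[]]]{[]}B ⇒ [][[[]]]{[]}[]   [B ::= [ ]]

B⇒BB⇒[]B⇒[]BB⇒[][B]B⇒[][[B]]B⇒[][[[]]]B⇒[][[[]]]BB⇒[][[[]]]SB⇒[][[[]]]{B}B⇒[][[[]]]{[]}B⇒[][[[]]]{[]}[]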